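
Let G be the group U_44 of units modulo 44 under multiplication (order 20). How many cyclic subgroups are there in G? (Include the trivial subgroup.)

8

Each element a generates a cyclic subgroup ⟨a⟩; distinct elements may generate the same one (a cyclic group of order d has φ(d) generators).
Cyclic subgroups by order — order 1: 1; order 2: 3; order 5: 1; order 10: 3.
Total: 8.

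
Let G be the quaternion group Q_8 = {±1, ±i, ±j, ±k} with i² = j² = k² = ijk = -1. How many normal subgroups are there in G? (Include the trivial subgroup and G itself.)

6

G has 6 subgroups. Checking conjugation-invariance by order — order 1: 1/1 normal; order 2: 1/1 normal; order 4: 3/3 normal; order 8: 1/1 normal.
Total normal subgroups: 6.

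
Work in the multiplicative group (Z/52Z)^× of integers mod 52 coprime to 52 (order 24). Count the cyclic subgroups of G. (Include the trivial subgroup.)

A cyclic subgroup of order d is generated by each of its φ(d) elements of order d, so the cyclic subgroups of order d number (#elements of order d)/φ(d).
Cyclic subgroups by order — order 1: 1; order 2: 3; order 3: 1; order 4: 2; order 6: 3; order 12: 2.
Total: 12.

12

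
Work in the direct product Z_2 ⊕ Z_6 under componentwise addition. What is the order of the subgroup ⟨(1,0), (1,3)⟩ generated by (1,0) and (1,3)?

4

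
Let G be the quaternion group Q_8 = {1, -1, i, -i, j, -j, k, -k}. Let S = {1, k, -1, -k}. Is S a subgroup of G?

Yes

|S| = 4 divides |G| = 8, consistent with Lagrange.
S contains the identity, every element's inverse is in S, and S is closed under ·: it is a subgroup.
In fact S = ⟨-k⟩.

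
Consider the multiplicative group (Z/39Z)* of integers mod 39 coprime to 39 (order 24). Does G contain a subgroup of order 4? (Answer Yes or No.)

Yes

4 | 24. A subgroup of order 4 is {1, 14, 25, 38}.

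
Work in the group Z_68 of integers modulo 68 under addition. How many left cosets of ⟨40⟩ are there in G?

|⟨40⟩| = 17 and |G| = 68.
By Lagrange, [G : H] = |G|/|H| = 68/17 = 4.

4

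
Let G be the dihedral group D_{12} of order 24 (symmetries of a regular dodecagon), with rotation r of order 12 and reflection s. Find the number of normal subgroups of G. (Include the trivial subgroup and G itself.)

9

G has 34 subgroups. Checking conjugation-invariance by order — order 1: 1/1 normal; order 2: 1/13 normal; order 3: 1/1 normal; order 4: 1/7 normal; order 6: 1/5 normal; order 8: 0/3 normal; order 12: 3/3 normal; order 24: 1/1 normal.
Total normal subgroups: 9.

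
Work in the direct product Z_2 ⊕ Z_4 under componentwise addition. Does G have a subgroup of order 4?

4 | 8. A subgroup of order 4 is {(0,0), (0,1), (0,2), (0,3)}.

Yes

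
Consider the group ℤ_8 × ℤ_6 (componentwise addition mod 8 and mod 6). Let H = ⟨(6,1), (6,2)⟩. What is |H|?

|⟨(6,1)⟩| = 12 and |⟨(6,2)⟩| = 12, so |H| is a multiple of lcm(12, 12) = 12 and divides |G| = 48.
Closing under the operation: H = {(0,0), (0,1), (0,2), (0,3), (0,4), (0,5), (2,0), (2,1), (2,2), (2,3), (2,4), (2,5), (4,0), (4,1), (4,2), (4,3), (4,4), (4,5), (6,0), (6,1), (6,2), (6,3), (6,4), (6,5)}, so |H| = 24.

24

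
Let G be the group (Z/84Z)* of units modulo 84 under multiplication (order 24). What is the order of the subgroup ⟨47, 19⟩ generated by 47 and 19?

|⟨47⟩| = 6 and |⟨19⟩| = 6, so |H| is a multiple of lcm(6, 6) = 6 and divides |G| = 24.
Closing under the operation: H = {1, 19, 25, 29, 31, 37, 47, 53, 55, 59, 65, 83}, so |H| = 12.

12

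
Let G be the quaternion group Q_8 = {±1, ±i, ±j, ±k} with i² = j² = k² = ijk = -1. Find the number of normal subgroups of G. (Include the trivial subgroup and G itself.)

G has 6 subgroups. Checking conjugation-invariance by order — order 1: 1/1 normal; order 2: 1/1 normal; order 4: 3/3 normal; order 8: 1/1 normal.
Total normal subgroups: 6.

6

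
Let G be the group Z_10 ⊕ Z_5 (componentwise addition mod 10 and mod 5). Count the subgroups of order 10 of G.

6

|G| = 50 and 10 | 50, so subgroups of order 10 are possible by Lagrange.
The subgroups of order 10 are: {(0,0), (0,1), (0,2), (0,3), (0,4), (5,0), (5,1), (5,2), (5,3), (5,4)}; {(0,0), (1,0), (2,0), (3,0), (4,0), (5,0), (6,0), (7,0), (8,0), (9,0)}; {(0,0), (1,1), (2,2), (3,3), (4,4), (5,0), (6,1), (7,2), (8,3), (9,4)}; {(0,0), (1,2), (2,4), (3,1), (4,3), (5,0), (6,2), (7,4), (8,1), (9,3)}; … (6 in all).
So G has 6 subgroups of order 10.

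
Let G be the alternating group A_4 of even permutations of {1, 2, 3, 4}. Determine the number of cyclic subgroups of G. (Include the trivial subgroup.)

8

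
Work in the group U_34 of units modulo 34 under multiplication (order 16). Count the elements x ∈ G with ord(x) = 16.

8

The elements of order 16 are: 3, 5, 7, 11, 23, 27, 29, 31.
That's 8.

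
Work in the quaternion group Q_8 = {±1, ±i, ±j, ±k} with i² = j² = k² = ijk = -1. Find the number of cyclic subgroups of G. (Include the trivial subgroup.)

5

Group the elements of G by the cyclic subgroup they generate; each cyclic subgroup of order d accounts for φ(d) elements.
Cyclic subgroups by order — order 1: 1; order 2: 1; order 4: 3.
Total: 5.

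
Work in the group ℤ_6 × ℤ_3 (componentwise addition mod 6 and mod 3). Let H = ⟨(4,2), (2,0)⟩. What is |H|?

9

|⟨(4,2)⟩| = 3 and |⟨(2,0)⟩| = 3, so |H| is a multiple of lcm(3, 3) = 3 and divides |G| = 18.
Closing under the operation: H = {(0,0), (0,1), (0,2), (2,0), (2,1), (2,2), (4,0), (4,1), (4,2)}, so |H| = 9.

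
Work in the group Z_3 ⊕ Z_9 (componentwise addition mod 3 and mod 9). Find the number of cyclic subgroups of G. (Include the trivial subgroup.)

Group the elements of G by the cyclic subgroup they generate; each cyclic subgroup of order d accounts for φ(d) elements.
Cyclic subgroups by order — order 1: 1; order 3: 4; order 9: 3.
Total: 8.

8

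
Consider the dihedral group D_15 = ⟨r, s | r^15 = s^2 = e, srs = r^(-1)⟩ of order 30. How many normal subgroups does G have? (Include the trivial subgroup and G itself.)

G has 28 subgroups. Checking conjugation-invariance by order — order 1: 1/1 normal; order 2: 0/15 normal; order 3: 1/1 normal; order 5: 1/1 normal; order 6: 0/5 normal; order 10: 0/3 normal; order 15: 1/1 normal; order 30: 1/1 normal.
Total normal subgroups: 5.

5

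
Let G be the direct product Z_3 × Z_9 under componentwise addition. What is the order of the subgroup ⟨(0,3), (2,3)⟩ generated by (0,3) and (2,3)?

|⟨(0,3)⟩| = 3 and |⟨(2,3)⟩| = 3, so |H| is a multiple of lcm(3, 3) = 3 and divides |G| = 27.
Closing under the operation: H = {(0,0), (0,3), (0,6), (1,0), (1,3), (1,6), (2,0), (2,3), (2,6)}, so |H| = 9.

9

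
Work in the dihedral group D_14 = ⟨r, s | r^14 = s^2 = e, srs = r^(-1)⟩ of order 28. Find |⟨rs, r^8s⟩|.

4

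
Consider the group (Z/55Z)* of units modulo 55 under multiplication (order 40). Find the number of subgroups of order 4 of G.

3

|G| = 40 and 4 | 40, so subgroups of order 4 are possible by Lagrange.
The subgroups of order 4 are: {1, 12, 23, 34}; {1, 21, 34, 54}; {1, 32, 34, 43}.
So G has 3 subgroups of order 4.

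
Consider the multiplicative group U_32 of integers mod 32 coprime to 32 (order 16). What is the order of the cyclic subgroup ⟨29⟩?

Compute successive powers of 29 mod 32: 29, 9, 5, 17, 13, 25, 21, 1; 29^8 ≡ 1 (mod 32).
So |⟨29⟩| = 8.

8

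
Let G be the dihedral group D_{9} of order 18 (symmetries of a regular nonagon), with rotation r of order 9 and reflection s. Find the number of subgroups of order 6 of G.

3

|G| = 18 and 6 | 18, so subgroups of order 6 are possible by Lagrange.
The subgroups of order 6 are: {e, r^3, r^6, r^2s, r^5s, r^8s}; {e, r^3, r^6, s, r^3s, r^6s}; {e, r^3, r^6, rs, r^4s, r^7s}.
So G has 3 subgroups of order 6.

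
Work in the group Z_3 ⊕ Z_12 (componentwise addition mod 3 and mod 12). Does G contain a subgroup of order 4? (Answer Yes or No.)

Yes

4 | 36. A subgroup of order 4 is {(0,0), (0,3), (0,6), (0,9)}.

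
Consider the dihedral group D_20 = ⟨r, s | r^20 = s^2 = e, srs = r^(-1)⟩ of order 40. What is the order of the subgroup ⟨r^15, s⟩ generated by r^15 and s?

|⟨r^15⟩| = 4 and |⟨s⟩| = 2, so |H| is a multiple of lcm(4, 2) = 4 and divides |G| = 40.
Closing under the operation: H = {e, r^5, r^10, r^15, s, r^5s, r^10s, r^15s}, so |H| = 8.

8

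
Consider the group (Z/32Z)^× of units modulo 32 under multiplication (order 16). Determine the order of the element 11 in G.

8

Compute successive powers of 11 mod 32: 11, 25, 19, 17, 27, 9, 3, 1; 11^8 ≡ 1 (mod 32).
So |⟨11⟩| = 8.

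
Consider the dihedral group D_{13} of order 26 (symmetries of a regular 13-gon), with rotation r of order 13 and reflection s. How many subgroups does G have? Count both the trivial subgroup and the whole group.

|G| = 26, so by Lagrange every subgroup order divides 26. Divisors: 1, 2, 13, 26.
Subgroups by order — order 1: 1; order 2: 13; order 13: 1; order 26: 1.
Total: 1 + 13 + 1 + 1 = 16.

16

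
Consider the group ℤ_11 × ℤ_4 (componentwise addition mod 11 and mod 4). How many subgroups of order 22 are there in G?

1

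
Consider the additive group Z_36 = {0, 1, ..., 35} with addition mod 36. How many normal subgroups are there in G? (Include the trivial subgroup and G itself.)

9

G is abelian, so every subgroup is normal.
G has 9 subgroups in total, hence 9 normal subgroups.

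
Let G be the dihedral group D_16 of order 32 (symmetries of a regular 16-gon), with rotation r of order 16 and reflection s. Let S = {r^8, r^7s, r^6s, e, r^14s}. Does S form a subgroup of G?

No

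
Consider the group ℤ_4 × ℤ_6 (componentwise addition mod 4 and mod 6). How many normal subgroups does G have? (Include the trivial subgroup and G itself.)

16

G is abelian, so every subgroup is normal.
G has 16 subgroups in total, hence 16 normal subgroups.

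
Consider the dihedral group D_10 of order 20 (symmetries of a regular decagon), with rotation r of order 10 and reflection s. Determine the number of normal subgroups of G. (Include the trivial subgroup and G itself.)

7

G has 22 subgroups. Checking conjugation-invariance by order — order 1: 1/1 normal; order 2: 1/11 normal; order 4: 0/5 normal; order 5: 1/1 normal; order 10: 3/3 normal; order 20: 1/1 normal.
Total normal subgroups: 7.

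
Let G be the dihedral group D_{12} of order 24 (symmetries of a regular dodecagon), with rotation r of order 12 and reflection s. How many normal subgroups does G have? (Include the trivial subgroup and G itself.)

G has 34 subgroups. Checking conjugation-invariance by order — order 1: 1/1 normal; order 2: 1/13 normal; order 3: 1/1 normal; order 4: 1/7 normal; order 6: 1/5 normal; order 8: 0/3 normal; order 12: 3/3 normal; order 24: 1/1 normal.
Total normal subgroups: 9.

9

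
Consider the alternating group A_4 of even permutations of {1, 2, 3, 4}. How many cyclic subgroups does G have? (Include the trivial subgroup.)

8

Group the elements of G by the cyclic subgroup they generate; each cyclic subgroup of order d accounts for φ(d) elements.
Cyclic subgroups by order — order 1: 1; order 2: 3; order 3: 4.
Total: 8.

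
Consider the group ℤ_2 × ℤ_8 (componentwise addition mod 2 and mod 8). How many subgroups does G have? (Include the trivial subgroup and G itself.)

11

|G| = 16, so by Lagrange every subgroup order divides 16. Divisors: 1, 2, 4, 8, 16.
Subgroups by order — order 1: 1; order 2: 3; order 4: 3; order 8: 3; order 16: 1.
Total: 1 + 3 + 3 + 3 + 1 = 11.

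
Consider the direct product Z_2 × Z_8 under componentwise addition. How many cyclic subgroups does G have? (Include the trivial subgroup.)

A cyclic subgroup of order d is generated by each of its φ(d) elements of order d, so the cyclic subgroups of order d number (#elements of order d)/φ(d).
Cyclic subgroups by order — order 1: 1; order 2: 3; order 4: 2; order 8: 2.
Total: 8.

8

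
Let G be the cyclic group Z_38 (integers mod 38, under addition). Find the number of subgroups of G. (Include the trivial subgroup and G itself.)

4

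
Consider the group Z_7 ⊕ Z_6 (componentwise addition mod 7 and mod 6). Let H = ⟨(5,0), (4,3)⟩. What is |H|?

|⟨(5,0)⟩| = 7 and |⟨(4,3)⟩| = 14, so |H| is a multiple of lcm(7, 14) = 14 and divides |G| = 42.
Closing under the operation: H = {(0,0), (0,3), (1,0), (1,3), (2,0), (2,3), (3,0), (3,3), (4,0), (4,3), (5,0), (5,3), (6,0), (6,3)}, so |H| = 14.

14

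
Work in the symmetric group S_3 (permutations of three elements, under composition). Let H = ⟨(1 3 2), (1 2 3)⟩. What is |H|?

3

|⟨(1 3 2)⟩| = 3 and |⟨(1 2 3)⟩| = 3, so |H| is a multiple of lcm(3, 3) = 3 and divides |G| = 6.
Closing under the operation: H = {e, (1 2 3), (1 3 2)}, so |H| = 3.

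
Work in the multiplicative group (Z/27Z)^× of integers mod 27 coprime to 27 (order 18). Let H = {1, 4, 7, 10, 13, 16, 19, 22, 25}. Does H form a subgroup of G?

|H| = 9 divides |G| = 18, consistent with Lagrange.
H contains the identity, every element's inverse is in H, and H is closed under ·: it is a subgroup.
In fact H = ⟨4⟩.

Yes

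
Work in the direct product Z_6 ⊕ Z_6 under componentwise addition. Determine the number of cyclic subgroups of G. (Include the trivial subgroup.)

20

A cyclic subgroup of order d is generated by each of its φ(d) elements of order d, so the cyclic subgroups of order d number (#elements of order d)/φ(d).
Cyclic subgroups by order — order 1: 1; order 2: 3; order 3: 4; order 6: 12.
Total: 20.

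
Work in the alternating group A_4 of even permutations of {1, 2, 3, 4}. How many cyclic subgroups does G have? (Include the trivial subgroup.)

A cyclic subgroup of order d is generated by each of its φ(d) elements of order d, so the cyclic subgroups of order d number (#elements of order d)/φ(d).
Cyclic subgroups by order — order 1: 1; order 2: 3; order 3: 4.
Total: 8.

8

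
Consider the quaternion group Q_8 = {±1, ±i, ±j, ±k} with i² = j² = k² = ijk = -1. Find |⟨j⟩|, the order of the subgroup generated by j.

4

Computing powers of j: the smallest k with (j)^k = e is k = 4.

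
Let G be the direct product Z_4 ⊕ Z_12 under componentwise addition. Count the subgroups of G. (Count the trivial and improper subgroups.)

30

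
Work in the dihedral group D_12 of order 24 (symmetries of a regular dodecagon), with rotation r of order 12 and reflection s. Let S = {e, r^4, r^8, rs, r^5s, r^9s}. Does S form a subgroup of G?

Yes

|S| = 6 divides |G| = 24, consistent with Lagrange.
S contains the identity, every element's inverse is in S, and S is closed under ·: it is a subgroup.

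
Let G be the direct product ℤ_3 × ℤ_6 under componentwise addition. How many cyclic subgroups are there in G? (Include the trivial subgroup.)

10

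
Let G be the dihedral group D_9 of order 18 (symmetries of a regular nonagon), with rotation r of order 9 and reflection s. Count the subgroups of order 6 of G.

3

|G| = 18 and 6 | 18, so subgroups of order 6 are possible by Lagrange.
The subgroups of order 6 are: {e, r^3, r^6, r^2s, r^5s, r^8s}; {e, r^3, r^6, s, r^3s, r^6s}; {e, r^3, r^6, rs, r^4s, r^7s}.
So G has 3 subgroups of order 6.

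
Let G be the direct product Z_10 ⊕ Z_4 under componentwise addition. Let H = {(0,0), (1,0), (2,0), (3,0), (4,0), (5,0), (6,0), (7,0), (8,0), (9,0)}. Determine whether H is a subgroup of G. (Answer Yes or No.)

|H| = 10 divides |G| = 40, consistent with Lagrange.
H contains the identity, every element's inverse is in H, and H is closed under +: it is a subgroup.
In fact H = ⟨(9,0)⟩.

Yes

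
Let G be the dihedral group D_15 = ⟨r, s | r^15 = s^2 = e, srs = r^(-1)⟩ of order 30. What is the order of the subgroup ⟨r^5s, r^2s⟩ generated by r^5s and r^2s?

10

|⟨r^5s⟩| = 2 and |⟨r^2s⟩| = 2, so |H| is a multiple of lcm(2, 2) = 2 and divides |G| = 30.
Closing under the operation: H = {e, r^3, r^6, r^9, r^12, r^2s, r^5s, r^8s, r^11s, r^14s}, so |H| = 10.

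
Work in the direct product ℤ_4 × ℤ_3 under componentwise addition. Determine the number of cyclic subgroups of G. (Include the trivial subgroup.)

Each element a generates a cyclic subgroup ⟨a⟩; distinct elements may generate the same one (a cyclic group of order d has φ(d) generators).
Cyclic subgroups by order — order 1: 1; order 2: 1; order 3: 1; order 4: 1; order 6: 1; order 12: 1.
Total: 6.

6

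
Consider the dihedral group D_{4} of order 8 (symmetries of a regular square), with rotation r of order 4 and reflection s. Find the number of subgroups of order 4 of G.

3

|G| = 8 and 4 | 8, so subgroups of order 4 are possible by Lagrange.
The subgroups of order 4 are: {e, r, r^2, r^3}; {e, r^2, s, r^2s}; {e, r^2, rs, r^3s}.
So G has 3 subgroups of order 4.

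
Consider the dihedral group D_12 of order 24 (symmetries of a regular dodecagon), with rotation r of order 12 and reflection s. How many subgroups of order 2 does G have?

13

|G| = 24 and 2 | 24, so subgroups of order 2 are possible by Lagrange.
The subgroups of order 2 are: {e, r^10s}; {e, r^11s}; {e, r^2s}; {e, r^3s}; … (13 in all).
So G has 13 subgroups of order 2.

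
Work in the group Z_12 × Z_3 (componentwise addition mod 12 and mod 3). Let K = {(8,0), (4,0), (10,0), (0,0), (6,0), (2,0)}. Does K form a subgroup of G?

Yes

|K| = 6 divides |G| = 36, consistent with Lagrange.
K contains the identity, every element's inverse is in K, and K is closed under +: it is a subgroup.
In fact K = ⟨(10,0)⟩.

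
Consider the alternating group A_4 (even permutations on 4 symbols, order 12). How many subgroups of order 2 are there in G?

3

|G| = 12 and 2 | 12, so subgroups of order 2 are possible by Lagrange.
The subgroups of order 2 are: {e, (1 2)(3 4)}; {e, (1 3)(2 4)}; {e, (1 4)(2 3)}.
So G has 3 subgroups of order 2.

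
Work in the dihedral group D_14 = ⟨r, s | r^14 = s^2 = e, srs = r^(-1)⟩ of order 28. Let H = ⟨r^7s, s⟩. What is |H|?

|⟨r^7s⟩| = 2 and |⟨s⟩| = 2, so |H| is a multiple of lcm(2, 2) = 2 and divides |G| = 28.
Closing under the operation: H = {e, r^7, s, r^7s}, so |H| = 4.

4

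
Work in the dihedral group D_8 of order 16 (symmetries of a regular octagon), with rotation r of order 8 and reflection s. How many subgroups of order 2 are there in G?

|G| = 16 and 2 | 16, so subgroups of order 2 are possible by Lagrange.
The subgroups of order 2 are: {e, r^2s}; {e, r^3s}; {e, r^4}; {e, r^4s}; … (9 in all).
So G has 9 subgroups of order 2.

9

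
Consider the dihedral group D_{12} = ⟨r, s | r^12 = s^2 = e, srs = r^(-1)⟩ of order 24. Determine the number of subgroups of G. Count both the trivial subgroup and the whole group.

|G| = 24, so by Lagrange every subgroup order divides 24. Divisors: 1, 2, 3, 4, 6, 8, 12, 24.
Subgroups by order — order 1: 1; order 2: 13; order 3: 1; order 4: 7; order 6: 5; order 8: 3; order 12: 3; order 24: 1.
Total: 1 + 13 + 1 + 7 + 5 + 3 + 3 + 1 = 34.

34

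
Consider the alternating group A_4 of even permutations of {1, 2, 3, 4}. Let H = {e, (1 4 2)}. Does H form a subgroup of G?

(1 4 2) ∈ H but its inverse (1 2 4) ∉ H, so H is not a subgroup.

No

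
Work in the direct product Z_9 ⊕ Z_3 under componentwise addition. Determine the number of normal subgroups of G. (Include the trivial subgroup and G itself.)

10

G is abelian, so every subgroup is normal.
G has 10 subgroups in total, hence 10 normal subgroups.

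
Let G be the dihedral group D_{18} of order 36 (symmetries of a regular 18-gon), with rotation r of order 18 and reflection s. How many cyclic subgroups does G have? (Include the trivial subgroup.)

24

Group the elements of G by the cyclic subgroup they generate; each cyclic subgroup of order d accounts for φ(d) elements.
Cyclic subgroups by order — order 1: 1; order 2: 19; order 3: 1; order 6: 1; order 9: 1; order 18: 1.
Total: 24.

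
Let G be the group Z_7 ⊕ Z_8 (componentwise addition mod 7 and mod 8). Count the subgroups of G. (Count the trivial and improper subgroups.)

8

|G| = 56, so by Lagrange every subgroup order divides 56. Divisors: 1, 2, 4, 7, 8, 14, 28, 56.
Subgroups by order — order 1: 1; order 2: 1; order 4: 1; order 7: 1; order 8: 1; order 14: 1; order 28: 1; order 56: 1.
Total: 1 + 1 + 1 + 1 + 1 + 1 + 1 + 1 = 8.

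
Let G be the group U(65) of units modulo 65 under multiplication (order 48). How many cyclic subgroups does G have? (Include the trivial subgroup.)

Group the elements of G by the cyclic subgroup they generate; each cyclic subgroup of order d accounts for φ(d) elements.
Cyclic subgroups by order — order 1: 1; order 2: 3; order 3: 1; order 4: 6; order 6: 3; order 12: 6.
Total: 20.

20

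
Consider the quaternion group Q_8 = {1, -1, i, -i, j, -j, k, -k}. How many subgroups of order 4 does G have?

|G| = 8 and 4 | 8, so subgroups of order 4 are possible by Lagrange.
The subgroups of order 4 are: {1, -1, i, -i}; {1, -1, j, -j}; {1, -1, k, -k}.
So G has 3 subgroups of order 4.

3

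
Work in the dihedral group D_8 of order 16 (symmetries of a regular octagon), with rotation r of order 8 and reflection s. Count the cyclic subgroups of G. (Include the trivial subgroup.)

12

A cyclic subgroup of order d is generated by each of its φ(d) elements of order d, so the cyclic subgroups of order d number (#elements of order d)/φ(d).
Cyclic subgroups by order — order 1: 1; order 2: 9; order 4: 1; order 8: 1.
Total: 12.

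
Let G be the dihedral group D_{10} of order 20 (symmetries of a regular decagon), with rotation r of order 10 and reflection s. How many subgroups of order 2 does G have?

|G| = 20 and 2 | 20, so subgroups of order 2 are possible by Lagrange.
The subgroups of order 2 are: {e, r^2s}; {e, r^3s}; {e, r^4s}; {e, r^5}; … (11 in all).
So G has 11 subgroups of order 2.

11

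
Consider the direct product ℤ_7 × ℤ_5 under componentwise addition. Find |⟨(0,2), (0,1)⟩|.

|⟨(0,2)⟩| = 5 and |⟨(0,1)⟩| = 5, so |H| is a multiple of lcm(5, 5) = 5 and divides |G| = 35.
Closing under the operation: H = {(0,0), (0,1), (0,2), (0,3), (0,4)}, so |H| = 5.

5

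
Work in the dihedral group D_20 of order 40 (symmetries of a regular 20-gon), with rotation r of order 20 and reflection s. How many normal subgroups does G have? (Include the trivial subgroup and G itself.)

G has 48 subgroups. Checking conjugation-invariance by order — order 1: 1/1 normal; order 2: 1/21 normal; order 4: 1/11 normal; order 5: 1/1 normal; order 8: 0/5 normal; order 10: 1/5 normal; order 20: 3/3 normal; order 40: 1/1 normal.
Total normal subgroups: 9.

9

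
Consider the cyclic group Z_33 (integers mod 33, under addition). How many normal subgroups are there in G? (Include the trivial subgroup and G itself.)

G is abelian, so every subgroup is normal.
G has 4 subgroups in total, hence 4 normal subgroups.

4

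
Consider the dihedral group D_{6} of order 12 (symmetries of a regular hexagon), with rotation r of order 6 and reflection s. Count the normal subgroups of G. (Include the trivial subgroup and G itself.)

7

G has 16 subgroups. Checking conjugation-invariance by order — order 1: 1/1 normal; order 2: 1/7 normal; order 3: 1/1 normal; order 4: 0/3 normal; order 6: 3/3 normal; order 12: 1/1 normal.
Total normal subgroups: 7.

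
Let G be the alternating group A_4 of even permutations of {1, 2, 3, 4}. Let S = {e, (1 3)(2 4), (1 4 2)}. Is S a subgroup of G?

No

(1 4 2) ∈ S but its inverse (1 2 4) ∉ S, so S is not a subgroup.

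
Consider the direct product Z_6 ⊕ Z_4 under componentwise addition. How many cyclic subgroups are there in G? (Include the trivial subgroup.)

12

Each element a generates a cyclic subgroup ⟨a⟩; distinct elements may generate the same one (a cyclic group of order d has φ(d) generators).
Cyclic subgroups by order — order 1: 1; order 2: 3; order 3: 1; order 4: 2; order 6: 3; order 12: 2.
Total: 12.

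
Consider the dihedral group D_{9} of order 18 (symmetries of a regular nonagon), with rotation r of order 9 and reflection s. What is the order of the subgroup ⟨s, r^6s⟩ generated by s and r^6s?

|⟨s⟩| = 2 and |⟨r^6s⟩| = 2, so |H| is a multiple of lcm(2, 2) = 2 and divides |G| = 18.
Closing under the operation: H = {e, r^3, r^6, s, r^3s, r^6s}, so |H| = 6.

6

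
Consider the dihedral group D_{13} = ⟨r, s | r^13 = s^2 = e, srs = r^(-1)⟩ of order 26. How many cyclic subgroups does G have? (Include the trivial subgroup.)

15

Group the elements of G by the cyclic subgroup they generate; each cyclic subgroup of order d accounts for φ(d) elements.
Cyclic subgroups by order — order 1: 1; order 2: 13; order 13: 1.
Total: 15.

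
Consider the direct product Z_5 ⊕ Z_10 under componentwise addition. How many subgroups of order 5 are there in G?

6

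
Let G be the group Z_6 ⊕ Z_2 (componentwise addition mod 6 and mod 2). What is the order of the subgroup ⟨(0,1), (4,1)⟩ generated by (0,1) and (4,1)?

6

|⟨(0,1)⟩| = 2 and |⟨(4,1)⟩| = 6, so |H| is a multiple of lcm(2, 6) = 6 and divides |G| = 12.
Closing under the operation: H = {(0,0), (0,1), (2,0), (2,1), (4,0), (4,1)}, so |H| = 6.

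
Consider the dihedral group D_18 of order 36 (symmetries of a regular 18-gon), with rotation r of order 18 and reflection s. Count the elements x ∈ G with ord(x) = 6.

The elements of order 6 are: r^3, r^15.
That's 2.

2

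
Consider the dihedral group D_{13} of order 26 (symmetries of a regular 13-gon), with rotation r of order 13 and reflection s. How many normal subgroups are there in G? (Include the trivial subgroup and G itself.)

G has 16 subgroups. Checking conjugation-invariance by order — order 1: 1/1 normal; order 2: 0/13 normal; order 13: 1/1 normal; order 26: 1/1 normal.
Total normal subgroups: 3.

3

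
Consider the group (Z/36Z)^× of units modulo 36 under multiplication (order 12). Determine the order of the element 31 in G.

6

Compute successive powers of 31 mod 36: 31, 25, 19, 13, 7, 1; 31^6 ≡ 1 (mod 36).
So |⟨31⟩| = 6.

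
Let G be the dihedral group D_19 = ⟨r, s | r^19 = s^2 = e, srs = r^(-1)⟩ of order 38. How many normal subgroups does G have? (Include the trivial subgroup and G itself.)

G has 22 subgroups. Checking conjugation-invariance by order — order 1: 1/1 normal; order 2: 0/19 normal; order 19: 1/1 normal; order 38: 1/1 normal.
Total normal subgroups: 3.

3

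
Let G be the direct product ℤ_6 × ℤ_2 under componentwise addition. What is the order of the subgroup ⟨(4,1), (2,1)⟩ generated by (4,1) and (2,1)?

6

|⟨(4,1)⟩| = 6 and |⟨(2,1)⟩| = 6, so |H| is a multiple of lcm(6, 6) = 6 and divides |G| = 12.
Closing under the operation: H = {(0,0), (0,1), (2,0), (2,1), (4,0), (4,1)}, so |H| = 6.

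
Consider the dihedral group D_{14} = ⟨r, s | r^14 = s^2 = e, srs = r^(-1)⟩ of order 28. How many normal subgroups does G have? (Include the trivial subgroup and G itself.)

7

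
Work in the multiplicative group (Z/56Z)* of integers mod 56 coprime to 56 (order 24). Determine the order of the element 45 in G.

Compute successive powers of 45 mod 56: 45, 9, 13, 25, 5, 1; 45^6 ≡ 1 (mod 56).
So |⟨45⟩| = 6.

6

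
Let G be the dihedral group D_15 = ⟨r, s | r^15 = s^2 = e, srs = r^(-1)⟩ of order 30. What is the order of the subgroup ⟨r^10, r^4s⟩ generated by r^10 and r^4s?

6

|⟨r^10⟩| = 3 and |⟨r^4s⟩| = 2, so |H| is a multiple of lcm(3, 2) = 6 and divides |G| = 30.
Closing under the operation: H = {e, r^5, r^10, r^4s, r^9s, r^14s}, so |H| = 6.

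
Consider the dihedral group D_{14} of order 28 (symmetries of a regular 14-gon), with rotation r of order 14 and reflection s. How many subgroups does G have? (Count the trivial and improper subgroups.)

|G| = 28, so by Lagrange every subgroup order divides 28. Divisors: 1, 2, 4, 7, 14, 28.
Subgroups by order — order 1: 1; order 2: 15; order 4: 7; order 7: 1; order 14: 3; order 28: 1.
Total: 1 + 15 + 7 + 1 + 3 + 1 = 28.

28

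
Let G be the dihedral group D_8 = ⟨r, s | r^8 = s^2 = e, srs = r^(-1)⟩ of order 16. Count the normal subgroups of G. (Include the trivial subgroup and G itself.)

7

G has 19 subgroups. Checking conjugation-invariance by order — order 1: 1/1 normal; order 2: 1/9 normal; order 4: 1/5 normal; order 8: 3/3 normal; order 16: 1/1 normal.
Total normal subgroups: 7.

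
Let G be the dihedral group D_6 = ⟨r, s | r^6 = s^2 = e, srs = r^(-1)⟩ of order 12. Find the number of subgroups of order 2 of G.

|G| = 12 and 2 | 12, so subgroups of order 2 are possible by Lagrange.
The subgroups of order 2 are: {e, r^2s}; {e, r^3}; {e, r^3s}; {e, r^4s}; … (7 in all).
So G has 7 subgroups of order 2.

7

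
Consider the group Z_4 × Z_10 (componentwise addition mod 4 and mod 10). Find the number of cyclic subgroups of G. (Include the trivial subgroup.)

Group the elements of G by the cyclic subgroup they generate; each cyclic subgroup of order d accounts for φ(d) elements.
Cyclic subgroups by order — order 1: 1; order 2: 3; order 4: 2; order 5: 1; order 10: 3; order 20: 2.
Total: 12.

12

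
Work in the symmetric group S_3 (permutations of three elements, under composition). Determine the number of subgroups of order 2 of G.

3

|G| = 6 and 2 | 6, so subgroups of order 2 are possible by Lagrange.
The subgroups of order 2 are: {e, (1 2)}; {e, (1 3)}; {e, (2 3)}.
So G has 3 subgroups of order 2.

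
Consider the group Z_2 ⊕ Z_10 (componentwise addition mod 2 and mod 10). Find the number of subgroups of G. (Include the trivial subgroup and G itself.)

|G| = 20, so by Lagrange every subgroup order divides 20. Divisors: 1, 2, 4, 5, 10, 20.
Subgroups by order — order 1: 1; order 2: 3; order 4: 1; order 5: 1; order 10: 3; order 20: 1.
Total: 1 + 3 + 1 + 1 + 3 + 1 = 10.

10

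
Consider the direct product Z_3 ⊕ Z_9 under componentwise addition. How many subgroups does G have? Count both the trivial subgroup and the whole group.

10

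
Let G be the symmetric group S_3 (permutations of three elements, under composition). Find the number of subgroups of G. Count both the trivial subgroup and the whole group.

|G| = 6, so by Lagrange every subgroup order divides 6. Divisors: 1, 2, 3, 6.
Subgroups by order — order 1: 1; order 2: 3; order 3: 1; order 6: 1.
Total: 1 + 3 + 1 + 1 = 6.

6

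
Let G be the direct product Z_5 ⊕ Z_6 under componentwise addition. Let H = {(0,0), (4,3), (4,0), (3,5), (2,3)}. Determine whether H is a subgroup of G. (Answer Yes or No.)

No

(2,3) ∈ H but its inverse (3,3) ∉ H, so H is not a subgroup.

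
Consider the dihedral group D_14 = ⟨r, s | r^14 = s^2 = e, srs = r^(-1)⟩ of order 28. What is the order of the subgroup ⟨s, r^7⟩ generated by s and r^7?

4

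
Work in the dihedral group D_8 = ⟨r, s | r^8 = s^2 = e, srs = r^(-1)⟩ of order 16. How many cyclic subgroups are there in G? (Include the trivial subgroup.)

12

Group the elements of G by the cyclic subgroup they generate; each cyclic subgroup of order d accounts for φ(d) elements.
Cyclic subgroups by order — order 1: 1; order 2: 9; order 4: 1; order 8: 1.
Total: 12.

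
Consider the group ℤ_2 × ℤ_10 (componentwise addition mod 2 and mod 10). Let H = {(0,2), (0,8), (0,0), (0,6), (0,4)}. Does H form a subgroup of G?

|H| = 5 divides |G| = 20, consistent with Lagrange.
H contains the identity, every element's inverse is in H, and H is closed under +: it is a subgroup.
In fact H = ⟨(0,2)⟩.

Yes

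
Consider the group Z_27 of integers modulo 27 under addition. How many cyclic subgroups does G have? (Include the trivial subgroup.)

4

Each element a generates a cyclic subgroup ⟨a⟩; distinct elements may generate the same one (a cyclic group of order d has φ(d) generators).
Cyclic subgroups by order — order 1: 1; order 3: 1; order 9: 1; order 27: 1.
Total: 4.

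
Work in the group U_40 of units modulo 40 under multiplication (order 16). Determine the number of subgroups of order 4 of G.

11

|G| = 16 and 4 | 16, so subgroups of order 4 are possible by Lagrange.
The subgroups of order 4 are: {1, 9, 11, 19}; {1, 11, 21, 31}; {1, 11, 29, 39}; {1, 9, 13, 37}; … (11 in all).
So G has 11 subgroups of order 4.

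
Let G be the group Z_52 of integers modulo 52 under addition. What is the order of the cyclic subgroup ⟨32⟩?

13

In Z_52, the order of an element a is n/gcd(a, n).
gcd(32, 52) = 4, so |⟨32⟩| = 52/4 = 13.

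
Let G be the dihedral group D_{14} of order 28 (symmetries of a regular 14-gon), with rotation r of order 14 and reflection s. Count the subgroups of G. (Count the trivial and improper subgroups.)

28

|G| = 28, so by Lagrange every subgroup order divides 28. Divisors: 1, 2, 4, 7, 14, 28.
Subgroups by order — order 1: 1; order 2: 15; order 4: 7; order 7: 1; order 14: 3; order 28: 1.
Total: 1 + 15 + 7 + 1 + 3 + 1 = 28.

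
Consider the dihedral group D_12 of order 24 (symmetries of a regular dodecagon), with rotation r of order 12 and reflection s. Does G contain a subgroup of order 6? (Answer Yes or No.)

6 | 24. A subgroup of order 6 is {e, r^2, r^4, r^6, r^8, r^10}.

Yes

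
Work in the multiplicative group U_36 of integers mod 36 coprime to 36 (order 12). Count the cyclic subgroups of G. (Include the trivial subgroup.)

8

Each element a generates a cyclic subgroup ⟨a⟩; distinct elements may generate the same one (a cyclic group of order d has φ(d) generators).
Cyclic subgroups by order — order 1: 1; order 2: 3; order 3: 1; order 6: 3.
Total: 8.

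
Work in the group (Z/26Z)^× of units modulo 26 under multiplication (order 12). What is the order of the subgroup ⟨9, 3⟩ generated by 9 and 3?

|⟨9⟩| = 3 and |⟨3⟩| = 3, so |H| is a multiple of lcm(3, 3) = 3 and divides |G| = 12.
Closing under the operation: H = {1, 3, 9}, so |H| = 3.

3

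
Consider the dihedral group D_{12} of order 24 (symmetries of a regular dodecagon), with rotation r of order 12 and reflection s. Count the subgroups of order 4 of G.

7

|G| = 24 and 4 | 24, so subgroups of order 4 are possible by Lagrange.
The subgroups of order 4 are: {e, r^6, r^4s, r^10s}; {e, r^6, r^5s, r^11s}; {e, r^6, r^2s, r^8s}; {e, r^3, r^6, r^9}; … (7 in all).
So G has 7 subgroups of order 4.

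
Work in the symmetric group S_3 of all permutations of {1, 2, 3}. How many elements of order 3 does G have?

The elements of order 3 are: (1 2 3), (1 3 2).
That's 2.

2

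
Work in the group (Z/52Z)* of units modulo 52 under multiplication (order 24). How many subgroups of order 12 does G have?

|G| = 24 and 12 | 24, so subgroups of order 12 are possible by Lagrange.
The subgroups of order 12 are: {1, 7, 9, 11, 15, 17, 19, 25, 29, 31, 47, 49}; {1, 5, 9, 17, 21, 25, 29, 33, 37, 41, 45, 49}; {1, 3, 9, 17, 23, 25, 27, 29, 35, 43, 49, 51}.
So G has 3 subgroups of order 12.

3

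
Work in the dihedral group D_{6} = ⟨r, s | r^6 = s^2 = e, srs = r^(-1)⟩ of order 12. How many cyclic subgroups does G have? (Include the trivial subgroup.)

A cyclic subgroup of order d is generated by each of its φ(d) elements of order d, so the cyclic subgroups of order d number (#elements of order d)/φ(d).
Cyclic subgroups by order — order 1: 1; order 2: 7; order 3: 1; order 6: 1.
Total: 10.

10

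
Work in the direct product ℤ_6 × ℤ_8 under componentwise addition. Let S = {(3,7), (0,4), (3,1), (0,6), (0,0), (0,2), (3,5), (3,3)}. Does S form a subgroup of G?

Yes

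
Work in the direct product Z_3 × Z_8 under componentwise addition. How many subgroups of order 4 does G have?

|G| = 24 and 4 | 24, so subgroups of order 4 are possible by Lagrange.
The subgroups of order 4 are: {(0,0), (0,2), (0,4), (0,6)}.
So G has 1 subgroup of order 4.

1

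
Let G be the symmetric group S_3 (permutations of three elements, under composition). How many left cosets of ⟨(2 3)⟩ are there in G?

|⟨(2 3)⟩| = 2 and |G| = 6.
By Lagrange, [G : H] = |G|/|H| = 6/2 = 3.

3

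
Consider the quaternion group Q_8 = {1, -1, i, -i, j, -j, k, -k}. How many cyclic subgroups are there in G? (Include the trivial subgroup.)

Group the elements of G by the cyclic subgroup they generate; each cyclic subgroup of order d accounts for φ(d) elements.
Cyclic subgroups by order — order 1: 1; order 2: 1; order 4: 3.
Total: 5.

5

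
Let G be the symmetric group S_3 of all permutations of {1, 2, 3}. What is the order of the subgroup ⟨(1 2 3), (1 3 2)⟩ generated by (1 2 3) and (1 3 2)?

|⟨(1 2 3)⟩| = 3 and |⟨(1 3 2)⟩| = 3, so |H| is a multiple of lcm(3, 3) = 3 and divides |G| = 6.
Closing under the operation: H = {e, (1 2 3), (1 3 2)}, so |H| = 3.

3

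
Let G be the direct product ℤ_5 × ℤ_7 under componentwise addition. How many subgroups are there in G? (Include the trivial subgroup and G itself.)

|G| = 35, so by Lagrange every subgroup order divides 35. Divisors: 1, 5, 7, 35.
Subgroups by order — order 1: 1; order 5: 1; order 7: 1; order 35: 1.
Total: 1 + 1 + 1 + 1 = 4.

4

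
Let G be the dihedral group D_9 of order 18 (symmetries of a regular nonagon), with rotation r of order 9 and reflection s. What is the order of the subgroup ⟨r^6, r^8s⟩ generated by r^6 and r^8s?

|⟨r^6⟩| = 3 and |⟨r^8s⟩| = 2, so |H| is a multiple of lcm(3, 2) = 6 and divides |G| = 18.
Closing under the operation: H = {e, r^3, r^6, r^2s, r^5s, r^8s}, so |H| = 6.

6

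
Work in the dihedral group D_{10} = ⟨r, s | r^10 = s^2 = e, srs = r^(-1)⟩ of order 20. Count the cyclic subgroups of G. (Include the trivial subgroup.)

A cyclic subgroup of order d is generated by each of its φ(d) elements of order d, so the cyclic subgroups of order d number (#elements of order d)/φ(d).
Cyclic subgroups by order — order 1: 1; order 2: 11; order 5: 1; order 10: 1.
Total: 14.

14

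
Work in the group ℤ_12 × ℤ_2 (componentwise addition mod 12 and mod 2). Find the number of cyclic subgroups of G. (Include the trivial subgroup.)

12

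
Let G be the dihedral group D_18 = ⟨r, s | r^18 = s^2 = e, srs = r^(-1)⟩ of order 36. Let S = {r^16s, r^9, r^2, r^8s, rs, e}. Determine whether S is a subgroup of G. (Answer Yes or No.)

No

r^2 ∈ S but its inverse r^16 ∉ S, so S is not a subgroup.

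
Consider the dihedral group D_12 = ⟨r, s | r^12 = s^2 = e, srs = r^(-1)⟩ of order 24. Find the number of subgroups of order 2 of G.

13

|G| = 24 and 2 | 24, so subgroups of order 2 are possible by Lagrange.
The subgroups of order 2 are: {e, r^10s}; {e, r^11s}; {e, r^2s}; {e, r^3s}; … (13 in all).
So G has 13 subgroups of order 2.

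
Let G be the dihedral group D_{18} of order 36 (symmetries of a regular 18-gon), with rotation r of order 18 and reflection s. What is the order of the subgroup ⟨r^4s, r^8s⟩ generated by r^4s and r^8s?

|⟨r^4s⟩| = 2 and |⟨r^8s⟩| = 2, so |H| is a multiple of lcm(2, 2) = 2 and divides |G| = 36.
Closing under the operation: H = {e, r^2, r^4, r^6, r^8, r^10, r^12, r^14, r^16, s, r^2s, r^4s, r^6s, r^8s, r^10s, r^12s, r^14s, r^16s}, so |H| = 18.

18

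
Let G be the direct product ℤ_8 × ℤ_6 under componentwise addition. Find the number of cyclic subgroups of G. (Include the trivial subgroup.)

Group the elements of G by the cyclic subgroup they generate; each cyclic subgroup of order d accounts for φ(d) elements.
Cyclic subgroups by order — order 1: 1; order 2: 3; order 3: 1; order 4: 2; order 6: 3; order 8: 2; order 12: 2; order 24: 2.
Total: 16.

16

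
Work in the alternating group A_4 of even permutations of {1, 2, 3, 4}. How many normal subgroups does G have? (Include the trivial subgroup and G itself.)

3

G has 10 subgroups. Checking conjugation-invariance by order — order 1: 1/1 normal; order 2: 0/3 normal; order 3: 0/4 normal; order 4: 1/1 normal; order 12: 1/1 normal.
Total normal subgroups: 3.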